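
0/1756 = 0 = 0.00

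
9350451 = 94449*99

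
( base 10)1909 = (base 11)1486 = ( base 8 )3565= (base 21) 46j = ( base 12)1131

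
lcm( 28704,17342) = 832416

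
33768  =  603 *56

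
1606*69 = 110814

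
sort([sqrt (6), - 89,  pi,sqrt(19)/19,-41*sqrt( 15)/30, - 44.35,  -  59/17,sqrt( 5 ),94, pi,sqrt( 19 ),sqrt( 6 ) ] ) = [-89,-44.35, - 41 *sqrt (15)/30,- 59/17,sqrt( 19) /19, sqrt( 5 ),sqrt (6),sqrt(6),pi,  pi,sqrt(19),94 ] 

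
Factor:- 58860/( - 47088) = 2^(- 2)*5^1 = 5/4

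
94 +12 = 106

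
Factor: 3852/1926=2^1  =  2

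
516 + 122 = 638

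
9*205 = 1845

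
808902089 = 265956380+542945709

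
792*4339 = 3436488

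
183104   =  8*22888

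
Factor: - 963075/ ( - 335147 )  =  3^1 *5^2*461^( - 1 )*727^( - 1 ) * 12841^1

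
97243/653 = 148 + 599/653 = 148.92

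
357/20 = 17+17/20 = 17.85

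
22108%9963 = 2182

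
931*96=89376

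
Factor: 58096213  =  7^2*1185637^1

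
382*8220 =3140040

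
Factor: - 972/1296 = - 3/4  =  -2^(-2 )*3^1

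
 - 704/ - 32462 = 352/16231 = 0.02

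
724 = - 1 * ( - 724)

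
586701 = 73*8037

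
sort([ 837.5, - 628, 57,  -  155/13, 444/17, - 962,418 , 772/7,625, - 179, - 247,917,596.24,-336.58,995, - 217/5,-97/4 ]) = [ - 962, - 628, - 336.58, - 247, - 179 , - 217/5, - 97/4, - 155/13,444/17,57,772/7,418, 596.24 , 625, 837.5,917, 995 ]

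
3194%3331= 3194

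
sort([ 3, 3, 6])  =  [ 3, 3, 6] 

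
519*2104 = 1091976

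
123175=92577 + 30598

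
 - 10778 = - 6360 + - 4418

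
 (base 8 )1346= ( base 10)742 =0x2E6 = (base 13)451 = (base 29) ph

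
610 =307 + 303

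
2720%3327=2720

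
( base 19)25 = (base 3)1121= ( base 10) 43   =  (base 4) 223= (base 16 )2B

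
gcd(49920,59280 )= 3120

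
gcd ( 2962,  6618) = 2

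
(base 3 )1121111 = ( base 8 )2226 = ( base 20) 2IE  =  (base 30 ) 194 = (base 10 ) 1174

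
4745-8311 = - 3566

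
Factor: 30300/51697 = 2^2*3^1*5^2*17^( - 1 )*101^1*3041^(  -  1)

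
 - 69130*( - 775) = 53575750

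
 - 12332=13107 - 25439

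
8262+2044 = 10306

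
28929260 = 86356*335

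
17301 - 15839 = 1462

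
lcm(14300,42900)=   42900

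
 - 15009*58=-870522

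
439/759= 439/759 = 0.58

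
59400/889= 66 + 726/889 = 66.82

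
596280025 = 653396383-57116358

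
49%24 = 1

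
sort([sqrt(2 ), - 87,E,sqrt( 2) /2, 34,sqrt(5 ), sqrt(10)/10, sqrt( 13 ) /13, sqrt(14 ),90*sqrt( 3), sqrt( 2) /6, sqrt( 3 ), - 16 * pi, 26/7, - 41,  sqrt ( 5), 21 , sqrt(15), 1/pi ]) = [ - 87, - 16*pi, - 41, sqrt( 2 )/6, sqrt(13)/13, sqrt( 10 )/10,  1/pi , sqrt ( 2) /2,sqrt(2), sqrt(3), sqrt( 5),sqrt ( 5 ), E,26/7,  sqrt( 14),sqrt ( 15), 21, 34,90*sqrt (3)]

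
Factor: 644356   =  2^2*41^1*3929^1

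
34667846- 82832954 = - 48165108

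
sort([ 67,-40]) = [-40, 67 ] 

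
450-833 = - 383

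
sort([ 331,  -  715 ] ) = [-715,331 ] 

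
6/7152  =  1/1192= 0.00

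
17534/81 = 17534/81 = 216.47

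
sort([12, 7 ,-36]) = [ - 36,  7, 12]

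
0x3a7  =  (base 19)2B4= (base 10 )935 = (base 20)26f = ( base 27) 17H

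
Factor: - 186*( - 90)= 16740 = 2^2*3^3*5^1*31^1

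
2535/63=40 + 5/21 =40.24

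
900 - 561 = 339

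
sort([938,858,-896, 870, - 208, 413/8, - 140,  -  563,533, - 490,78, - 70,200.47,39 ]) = [ - 896, - 563, - 490,  -  208, - 140, - 70, 39,413/8,78, 200.47,533,858,870,938 ]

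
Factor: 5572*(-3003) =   -  16732716 = -2^2 *3^1 * 7^2*11^1 * 13^1*199^1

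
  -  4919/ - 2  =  4919/2 = 2459.50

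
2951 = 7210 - 4259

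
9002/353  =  25 + 177/353 = 25.50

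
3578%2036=1542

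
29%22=7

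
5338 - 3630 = 1708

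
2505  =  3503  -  998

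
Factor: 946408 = 2^3 * 281^1*421^1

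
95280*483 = 46020240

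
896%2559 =896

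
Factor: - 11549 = - 11549^1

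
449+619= 1068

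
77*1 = 77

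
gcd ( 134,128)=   2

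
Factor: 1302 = 2^1 * 3^1 * 7^1 * 31^1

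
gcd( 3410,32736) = 682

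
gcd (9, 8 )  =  1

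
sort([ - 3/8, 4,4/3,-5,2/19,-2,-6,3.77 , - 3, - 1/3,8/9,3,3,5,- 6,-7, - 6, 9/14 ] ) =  [ - 7,  -  6,-6,  -  6,-5, - 3, - 2 ,-3/8,  -  1/3, 2/19,9/14,8/9,4/3, 3, 3,3.77,4, 5]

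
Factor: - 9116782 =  - 2^1*593^1*7687^1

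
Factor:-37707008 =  - 2^8*147293^1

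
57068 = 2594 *22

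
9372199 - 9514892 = -142693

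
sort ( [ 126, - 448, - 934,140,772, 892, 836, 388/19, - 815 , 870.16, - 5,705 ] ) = [-934, - 815, - 448, - 5, 388/19,126,  140, 705, 772, 836, 870.16,892] 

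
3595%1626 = 343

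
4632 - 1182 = 3450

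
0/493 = 0 = 0.00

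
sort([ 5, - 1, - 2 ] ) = [ - 2,-1,5 ] 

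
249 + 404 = 653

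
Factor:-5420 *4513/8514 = -12230230/4257 = -2^1*3^(-2) * 5^1 *11^( - 1) * 43^(-1) * 271^1 * 4513^1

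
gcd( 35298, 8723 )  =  1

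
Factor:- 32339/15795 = -3^( - 5 )*5^(-1 )*13^( - 1 )*73^1*443^1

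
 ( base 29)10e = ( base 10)855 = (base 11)708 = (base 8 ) 1527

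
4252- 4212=40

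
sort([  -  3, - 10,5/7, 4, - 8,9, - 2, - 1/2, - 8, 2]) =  [- 10, - 8,  -  8, - 3, - 2 , - 1/2, 5/7,2,4,9]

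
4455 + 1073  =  5528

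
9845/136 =9845/136 = 72.39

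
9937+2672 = 12609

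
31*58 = 1798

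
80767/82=80767/82 = 984.96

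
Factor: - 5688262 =-2^1*179^1*15889^1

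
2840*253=718520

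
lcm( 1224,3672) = 3672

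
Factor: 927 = 3^2 * 103^1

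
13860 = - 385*( - 36)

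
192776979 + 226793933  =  419570912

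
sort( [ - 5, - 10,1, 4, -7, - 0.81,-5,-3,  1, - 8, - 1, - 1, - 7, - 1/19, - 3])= [ - 10,  -  8,-7, - 7,-5 ,-5, - 3,-3 , - 1, - 1, - 0.81,-1/19, 1,  1,  4] 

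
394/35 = 11  +  9/35=   11.26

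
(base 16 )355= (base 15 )3bd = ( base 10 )853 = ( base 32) QL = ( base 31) RG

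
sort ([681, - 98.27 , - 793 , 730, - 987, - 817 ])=[-987, - 817, - 793 ,- 98.27,  681,730] 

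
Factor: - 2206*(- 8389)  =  18506134= 2^1 * 1103^1*8389^1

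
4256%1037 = 108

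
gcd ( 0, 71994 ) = 71994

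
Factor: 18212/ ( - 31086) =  - 58/99 = - 2^1 * 3^( - 2) * 11^( - 1)*29^1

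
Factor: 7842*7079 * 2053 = 2^1  *3^1*1307^1 * 2053^1*7079^1 = 113969252454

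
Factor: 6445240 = 2^3*5^1*269^1 * 599^1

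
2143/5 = 2143/5  =  428.60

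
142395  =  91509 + 50886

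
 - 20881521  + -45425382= - 66306903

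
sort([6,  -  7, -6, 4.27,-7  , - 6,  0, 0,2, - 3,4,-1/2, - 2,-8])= [ - 8,-7, - 7, - 6 ,-6, - 3,-2,-1/2,0,0,2,4, 4.27, 6 ]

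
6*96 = 576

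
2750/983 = 2 +784/983 = 2.80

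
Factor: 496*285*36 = 5088960 = 2^6*3^3*5^1*19^1*31^1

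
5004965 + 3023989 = 8028954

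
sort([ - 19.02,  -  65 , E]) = [-65, - 19.02,E]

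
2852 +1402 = 4254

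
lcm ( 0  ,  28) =0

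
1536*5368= 8245248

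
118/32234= 59/16117 = 0.00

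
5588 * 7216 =40323008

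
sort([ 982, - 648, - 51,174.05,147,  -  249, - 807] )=[-807, - 648,  -  249,- 51,147 , 174.05, 982]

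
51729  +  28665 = 80394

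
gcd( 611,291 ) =1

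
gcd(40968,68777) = 1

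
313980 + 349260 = 663240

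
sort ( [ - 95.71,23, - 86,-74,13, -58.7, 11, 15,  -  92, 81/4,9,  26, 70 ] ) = [- 95.71, - 92, - 86, - 74,-58.7, 9, 11, 13, 15, 81/4,  23, 26, 70] 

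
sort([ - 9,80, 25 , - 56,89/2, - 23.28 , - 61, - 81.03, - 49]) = [-81.03, - 61 , -56, - 49 , - 23.28, - 9,25, 89/2, 80]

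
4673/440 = 4673/440 = 10.62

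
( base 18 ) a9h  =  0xD5B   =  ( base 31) 3H9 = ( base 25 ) 5BJ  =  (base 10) 3419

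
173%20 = 13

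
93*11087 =1031091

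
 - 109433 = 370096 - 479529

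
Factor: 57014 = 2^1*29^1*983^1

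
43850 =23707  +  20143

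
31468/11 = 31468/11 = 2860.73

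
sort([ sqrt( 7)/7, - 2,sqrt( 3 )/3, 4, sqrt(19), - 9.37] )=[ - 9.37, - 2, sqrt( 7 ) /7, sqrt( 3)/3, 4, sqrt(  19) ]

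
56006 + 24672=80678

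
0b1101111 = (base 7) 216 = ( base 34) 39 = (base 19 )5G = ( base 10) 111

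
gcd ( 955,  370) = 5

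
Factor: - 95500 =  - 2^2*5^3*191^1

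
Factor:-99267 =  -3^1*7^1 *29^1*163^1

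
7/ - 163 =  - 7/163 = - 0.04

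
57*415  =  23655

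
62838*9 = 565542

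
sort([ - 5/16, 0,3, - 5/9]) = [-5/9, - 5/16,0,3] 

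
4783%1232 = 1087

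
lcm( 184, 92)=184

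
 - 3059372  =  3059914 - 6119286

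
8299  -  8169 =130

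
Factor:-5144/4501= -2^3*7^( - 1)  =  - 8/7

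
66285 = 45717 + 20568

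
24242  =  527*46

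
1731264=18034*96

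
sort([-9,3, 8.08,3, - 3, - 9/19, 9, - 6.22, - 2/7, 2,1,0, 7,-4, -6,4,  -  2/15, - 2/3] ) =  [-9, - 6.22,- 6, - 4, - 3, - 2/3, - 9/19, -2/7, - 2/15,0,1,  2,3,  3, 4,  7,8.08, 9]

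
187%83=21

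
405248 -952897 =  - 547649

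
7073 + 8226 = 15299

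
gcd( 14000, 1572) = 4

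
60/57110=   6/5711 = 0.00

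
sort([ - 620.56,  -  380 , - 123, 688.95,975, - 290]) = [- 620.56,-380, - 290, - 123, 688.95, 975]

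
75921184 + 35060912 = 110982096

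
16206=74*219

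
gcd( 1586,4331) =61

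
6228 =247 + 5981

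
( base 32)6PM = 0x1b36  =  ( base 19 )105c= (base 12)4046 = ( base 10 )6966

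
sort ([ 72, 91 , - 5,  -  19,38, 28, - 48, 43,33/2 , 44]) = [ - 48, - 19 ,-5 , 33/2,28, 38,43, 44, 72,91]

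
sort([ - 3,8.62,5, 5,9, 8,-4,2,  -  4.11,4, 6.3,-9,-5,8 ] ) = [- 9, - 5, - 4.11, - 4, - 3,2, 4,5,  5,  6.3,8, 8, 8.62,9] 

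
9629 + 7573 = 17202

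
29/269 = 29/269 = 0.11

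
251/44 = 5 + 31/44 = 5.70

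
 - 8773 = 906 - 9679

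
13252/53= 250 +2/53  =  250.04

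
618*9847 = 6085446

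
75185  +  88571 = 163756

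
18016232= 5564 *3238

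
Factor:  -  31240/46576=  - 2^(- 1 ) * 5^1 *11^1*41^ (-1 ) = -55/82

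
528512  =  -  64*(-8258)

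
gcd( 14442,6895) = 1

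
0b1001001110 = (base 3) 210212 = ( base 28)l2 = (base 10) 590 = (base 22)14I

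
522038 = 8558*61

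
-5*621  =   - 3105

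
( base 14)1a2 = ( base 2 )101010010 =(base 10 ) 338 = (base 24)e2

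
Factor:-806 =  - 2^1 * 13^1* 31^1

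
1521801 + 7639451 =9161252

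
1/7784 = 1/7784=0.00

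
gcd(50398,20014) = 2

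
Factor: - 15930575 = -5^2*499^1*1277^1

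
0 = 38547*0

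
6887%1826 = 1409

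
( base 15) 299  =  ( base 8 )1122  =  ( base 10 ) 594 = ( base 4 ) 21102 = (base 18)1F0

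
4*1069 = 4276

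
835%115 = 30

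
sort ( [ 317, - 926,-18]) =[-926, - 18,317]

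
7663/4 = 1915 +3/4= 1915.75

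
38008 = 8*4751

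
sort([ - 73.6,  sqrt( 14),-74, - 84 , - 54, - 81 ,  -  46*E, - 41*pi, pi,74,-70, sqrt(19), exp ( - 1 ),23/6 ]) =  [-41*pi,-46*E, -84, - 81, - 74,-73.6,-70, - 54,  exp(-1 ), pi,sqrt(14), 23/6 , sqrt( 19)  ,  74]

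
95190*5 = 475950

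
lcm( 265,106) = 530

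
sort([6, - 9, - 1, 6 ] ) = [ - 9, - 1, 6 , 6]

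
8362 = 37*226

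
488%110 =48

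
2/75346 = 1/37673 =0.00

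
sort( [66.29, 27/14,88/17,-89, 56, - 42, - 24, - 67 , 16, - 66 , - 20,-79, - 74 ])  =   [ - 89, - 79, - 74,-67,- 66,-42, - 24, - 20, 27/14,88/17, 16, 56 , 66.29 ] 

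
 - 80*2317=-185360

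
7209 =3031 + 4178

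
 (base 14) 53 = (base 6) 201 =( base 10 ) 73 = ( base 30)2D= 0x49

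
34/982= 17/491 = 0.03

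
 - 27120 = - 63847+36727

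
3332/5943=476/849 = 0.56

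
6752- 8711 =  - 1959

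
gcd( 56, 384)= 8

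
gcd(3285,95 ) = 5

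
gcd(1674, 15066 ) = 1674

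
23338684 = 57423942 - 34085258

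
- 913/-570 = 1 + 343/570 = 1.60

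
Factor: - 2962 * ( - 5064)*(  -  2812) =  - 42178785216=- 2^6*3^1*19^1 * 37^1 *211^1*1481^1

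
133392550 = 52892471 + 80500079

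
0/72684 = 0 = 0.00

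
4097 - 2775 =1322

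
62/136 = 31/68 = 0.46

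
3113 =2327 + 786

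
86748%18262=13700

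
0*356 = 0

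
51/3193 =51/3193 = 0.02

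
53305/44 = 53305/44 =1211.48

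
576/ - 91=-7 + 61/91  =  - 6.33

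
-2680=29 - 2709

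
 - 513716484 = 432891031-946607515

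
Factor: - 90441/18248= -2^( - 3)*3^2*13^1*773^1*2281^ (  -  1 )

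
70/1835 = 14/367 = 0.04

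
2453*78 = 191334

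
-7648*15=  - 114720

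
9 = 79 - 70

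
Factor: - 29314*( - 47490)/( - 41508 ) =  - 3^(- 1 )*5^1*1153^(  -  1 )*1583^1*14657^1= - 116010155/3459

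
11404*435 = 4960740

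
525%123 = 33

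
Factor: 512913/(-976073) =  - 3^1*7^( - 1) * 139439^( -1)*170971^1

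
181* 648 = 117288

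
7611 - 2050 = 5561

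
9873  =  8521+1352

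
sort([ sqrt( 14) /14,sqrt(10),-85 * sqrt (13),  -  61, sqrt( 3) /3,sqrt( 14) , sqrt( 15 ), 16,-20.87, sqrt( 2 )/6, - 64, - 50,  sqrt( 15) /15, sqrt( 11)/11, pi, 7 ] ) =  [-85*sqrt(13),-64, - 61,-50,-20.87,  sqrt(2 )/6,sqrt(15) /15,sqrt(14 ) /14,sqrt( 11 )/11, sqrt(3)/3, pi, sqrt(10 ),sqrt( 14),sqrt(15),7,16 ] 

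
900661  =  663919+236742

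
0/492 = 0 = 0.00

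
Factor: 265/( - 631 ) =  - 5^1*53^1*631^(- 1) 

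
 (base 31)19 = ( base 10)40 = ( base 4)220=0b101000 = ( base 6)104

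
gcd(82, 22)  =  2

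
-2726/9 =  - 2726/9= -302.89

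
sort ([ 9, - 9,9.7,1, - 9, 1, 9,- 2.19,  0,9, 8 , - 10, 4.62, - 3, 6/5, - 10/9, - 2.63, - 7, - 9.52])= [ - 10,  -  9.52, - 9, - 9,-7, - 3  , - 2.63, - 2.19, -10/9, 0 , 1 , 1, 6/5,4.62, 8  ,  9, 9 , 9,  9.7] 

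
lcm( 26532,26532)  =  26532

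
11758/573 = 11758/573= 20.52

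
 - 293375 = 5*( - 58675 )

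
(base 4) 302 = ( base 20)2a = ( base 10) 50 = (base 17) 2g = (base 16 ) 32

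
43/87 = 43/87 = 0.49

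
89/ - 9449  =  -89/9449 = -0.01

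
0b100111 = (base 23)1g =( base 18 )23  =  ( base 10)39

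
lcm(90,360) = 360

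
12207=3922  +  8285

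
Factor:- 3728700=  - 2^2*3^3*5^2*1381^1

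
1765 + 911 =2676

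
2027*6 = 12162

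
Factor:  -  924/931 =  - 2^2*3^1*7^( - 1)* 11^1*19^( -1 ) = - 132/133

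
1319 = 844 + 475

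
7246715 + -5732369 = 1514346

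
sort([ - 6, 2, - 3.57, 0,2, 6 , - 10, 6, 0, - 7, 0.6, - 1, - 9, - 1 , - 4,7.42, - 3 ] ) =[ - 10,-9, - 7, - 6, - 4 ,  -  3.57,  -  3, - 1, -1, 0,0, 0.6, 2, 2, 6, 6,7.42 ]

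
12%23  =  12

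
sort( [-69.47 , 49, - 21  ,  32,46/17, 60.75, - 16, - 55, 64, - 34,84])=[ - 69.47, - 55, - 34, - 21, - 16,46/17 , 32 , 49, 60.75, 64,84 ] 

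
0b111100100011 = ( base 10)3875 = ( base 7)14204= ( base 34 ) 3bx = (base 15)1235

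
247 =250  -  3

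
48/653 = 48/653 = 0.07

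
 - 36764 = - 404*91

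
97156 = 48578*2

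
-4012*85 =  - 341020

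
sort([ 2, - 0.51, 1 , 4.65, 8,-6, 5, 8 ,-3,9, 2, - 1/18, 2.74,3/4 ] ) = [ - 6,-3, - 0.51, - 1/18,3/4, 1, 2, 2,2.74, 4.65,5, 8, 8, 9 ]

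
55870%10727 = 2235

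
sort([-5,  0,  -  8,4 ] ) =[ - 8, - 5,0, 4 ] 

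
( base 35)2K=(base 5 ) 330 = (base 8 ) 132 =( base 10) 90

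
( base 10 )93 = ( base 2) 1011101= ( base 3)10110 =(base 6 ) 233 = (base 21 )49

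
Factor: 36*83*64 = 191232 = 2^8*3^2*83^1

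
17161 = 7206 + 9955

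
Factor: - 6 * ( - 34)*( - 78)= - 2^3 * 3^2*13^1*17^1 = - 15912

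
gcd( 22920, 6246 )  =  6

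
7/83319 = 7/83319= 0.00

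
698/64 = 349/32 = 10.91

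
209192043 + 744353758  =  953545801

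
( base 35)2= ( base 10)2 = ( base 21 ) 2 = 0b10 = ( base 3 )2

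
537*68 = 36516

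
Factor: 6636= 2^2  *3^1*7^1 *79^1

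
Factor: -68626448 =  - 2^4*11^1 * 389923^1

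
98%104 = 98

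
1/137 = 1/137 = 0.01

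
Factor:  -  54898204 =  - 2^2*887^1 * 15473^1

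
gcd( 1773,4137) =591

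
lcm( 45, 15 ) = 45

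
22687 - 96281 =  - 73594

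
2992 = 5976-2984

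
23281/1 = 23281 = 23281.00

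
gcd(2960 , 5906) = 2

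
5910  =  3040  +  2870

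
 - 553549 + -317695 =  - 871244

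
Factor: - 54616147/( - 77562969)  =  3^( - 1)*11^( - 1)*23^( - 1) *199^1*102191^( - 1)*274453^1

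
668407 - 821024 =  - 152617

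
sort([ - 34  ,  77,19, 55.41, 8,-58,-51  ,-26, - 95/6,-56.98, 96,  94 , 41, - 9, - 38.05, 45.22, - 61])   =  [ - 61  ,-58,-56.98,  -  51, - 38.05, -34,- 26, - 95/6, - 9, 8, 19, 41, 45.22, 55.41, 77, 94, 96]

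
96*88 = 8448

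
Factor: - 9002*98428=-886048856 = -2^3*7^1*11^1*643^1*2237^1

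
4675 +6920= 11595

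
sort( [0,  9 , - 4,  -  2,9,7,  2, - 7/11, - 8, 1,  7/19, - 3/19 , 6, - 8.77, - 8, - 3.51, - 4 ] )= [ - 8.77, - 8 , - 8, - 4, - 4 , - 3.51,-2, - 7/11, - 3/19, 0,7/19, 1, 2 , 6,7 , 9,9]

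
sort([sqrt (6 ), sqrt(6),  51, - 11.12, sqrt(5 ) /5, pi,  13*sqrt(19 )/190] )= [ - 11.12,13*sqrt(19)/190, sqrt( 5 ) /5,sqrt (6), sqrt (6 ),  pi, 51]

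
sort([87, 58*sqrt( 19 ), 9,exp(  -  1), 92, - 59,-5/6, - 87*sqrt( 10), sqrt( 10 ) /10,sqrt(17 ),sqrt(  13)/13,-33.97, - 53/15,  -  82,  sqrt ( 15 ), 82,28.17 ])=[ - 87*sqrt( 10), - 82,-59, - 33.97 ,  -  53/15, - 5/6, sqrt(13)/13,  sqrt(10 )/10,exp( - 1), sqrt( 15),sqrt(17 ), 9, 28.17, 82,  87,92,58 * sqrt( 19) ] 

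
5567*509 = 2833603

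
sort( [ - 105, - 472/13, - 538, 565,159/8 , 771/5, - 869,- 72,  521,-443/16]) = [ - 869, - 538  , - 105, - 72, - 472/13, - 443/16,  159/8, 771/5, 521,565 ] 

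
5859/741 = 1953/247 = 7.91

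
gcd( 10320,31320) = 120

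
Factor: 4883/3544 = 2^( - 3) * 19^1*  257^1* 443^( - 1 ) 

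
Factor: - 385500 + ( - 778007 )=- 1163507^1= - 1163507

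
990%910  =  80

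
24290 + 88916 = 113206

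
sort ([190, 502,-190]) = [ - 190, 190,502]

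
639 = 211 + 428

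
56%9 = 2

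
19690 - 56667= - 36977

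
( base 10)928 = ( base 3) 1021101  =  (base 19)2AG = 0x3a0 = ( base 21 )224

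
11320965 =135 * 83859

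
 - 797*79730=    - 63544810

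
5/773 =5/773=0.01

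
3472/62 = 56 = 56.00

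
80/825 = 16/165 = 0.10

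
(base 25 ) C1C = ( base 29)8RQ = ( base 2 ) 1110101110001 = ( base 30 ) 8B7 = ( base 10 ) 7537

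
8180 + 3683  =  11863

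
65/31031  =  5/2387= 0.00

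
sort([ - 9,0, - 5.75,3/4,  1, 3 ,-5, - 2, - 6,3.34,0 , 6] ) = [ - 9, - 6, - 5.75, - 5, - 2 , 0 , 0,3/4, 1,3, 3.34 , 6] 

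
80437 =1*80437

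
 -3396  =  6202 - 9598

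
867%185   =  127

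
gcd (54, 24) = 6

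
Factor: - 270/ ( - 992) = 135/496 = 2^( - 4)*3^3*5^1*31^(  -  1 )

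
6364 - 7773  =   - 1409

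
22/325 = 22/325 = 0.07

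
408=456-48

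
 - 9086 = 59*(- 154 )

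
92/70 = 46/35= 1.31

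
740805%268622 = 203561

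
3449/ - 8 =  -  432 + 7/8 = - 431.12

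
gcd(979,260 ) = 1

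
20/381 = 20/381 = 0.05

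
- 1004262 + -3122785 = -4127047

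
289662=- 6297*( - 46 ) 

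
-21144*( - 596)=12601824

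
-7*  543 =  - 3801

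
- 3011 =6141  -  9152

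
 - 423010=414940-837950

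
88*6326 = 556688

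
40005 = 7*5715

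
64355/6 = 64355/6  =  10725.83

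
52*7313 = 380276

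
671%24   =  23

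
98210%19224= 2090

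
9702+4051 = 13753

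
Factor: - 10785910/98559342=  - 3^(-8) * 5^1*7^(-1)*29^( - 1 )*37^(-1) * 89^1 * 12119^1 =- 5392955/49279671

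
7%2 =1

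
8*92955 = 743640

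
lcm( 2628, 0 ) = 0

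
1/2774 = 1/2774 = 0.00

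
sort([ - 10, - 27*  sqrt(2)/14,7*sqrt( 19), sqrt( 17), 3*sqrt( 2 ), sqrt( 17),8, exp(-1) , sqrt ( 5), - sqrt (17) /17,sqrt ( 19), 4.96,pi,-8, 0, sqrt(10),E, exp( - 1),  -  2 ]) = [-10, - 8, - 27 * sqrt ( 2) /14, - 2, - sqrt( 17)/17, 0 , exp ( - 1),exp(-1), sqrt( 5 ), E, pi, sqrt( 10 ), sqrt(17 ), sqrt( 17 ) , 3*sqrt( 2),sqrt (19 ), 4.96, 8, 7*sqrt( 19 )]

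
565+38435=39000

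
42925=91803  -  48878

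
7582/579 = 7582/579 =13.09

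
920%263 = 131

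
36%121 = 36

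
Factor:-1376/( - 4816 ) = 2/7 = 2^1*7^(-1 )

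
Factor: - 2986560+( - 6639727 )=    - 11^1*875117^1 = - 9626287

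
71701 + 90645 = 162346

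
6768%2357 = 2054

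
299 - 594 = -295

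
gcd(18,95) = 1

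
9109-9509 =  - 400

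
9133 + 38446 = 47579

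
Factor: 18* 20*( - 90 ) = - 2^4*3^4*5^2 = - 32400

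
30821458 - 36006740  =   - 5185282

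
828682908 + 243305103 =1071988011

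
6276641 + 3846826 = 10123467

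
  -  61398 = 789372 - 850770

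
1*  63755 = 63755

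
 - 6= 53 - 59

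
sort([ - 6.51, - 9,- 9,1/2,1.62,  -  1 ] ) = [ - 9, -9, - 6.51,-1,1/2 , 1.62] 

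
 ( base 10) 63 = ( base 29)25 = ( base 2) 111111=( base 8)77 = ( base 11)58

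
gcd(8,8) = 8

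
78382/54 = 39191/27 = 1451.52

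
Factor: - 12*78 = -936 = - 2^3*3^2*13^1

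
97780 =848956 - 751176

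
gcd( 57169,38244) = 1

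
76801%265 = 216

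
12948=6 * 2158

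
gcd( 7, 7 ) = 7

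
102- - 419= 521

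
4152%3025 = 1127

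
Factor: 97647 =3^1*11^2*269^1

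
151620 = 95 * 1596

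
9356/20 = 467+4/5 = 467.80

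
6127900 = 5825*1052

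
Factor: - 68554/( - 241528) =151/532 = 2^( - 2 )*7^(-1)*19^(-1)*151^1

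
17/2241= 17/2241 = 0.01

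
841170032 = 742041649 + 99128383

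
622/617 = 622/617 = 1.01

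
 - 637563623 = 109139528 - 746703151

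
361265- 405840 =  - 44575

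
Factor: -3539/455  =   - 5^(-1) *7^(-1)*13^( - 1 )*3539^1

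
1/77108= 1/77108 = 0.00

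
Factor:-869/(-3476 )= 2^(-2) =1/4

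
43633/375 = 43633/375 = 116.35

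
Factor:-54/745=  - 2^1*3^3*5^( - 1)*149^( - 1 ) 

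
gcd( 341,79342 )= 1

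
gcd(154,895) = 1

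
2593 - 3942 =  - 1349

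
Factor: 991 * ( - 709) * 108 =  - 2^2*3^3 * 709^1*991^1 = - 75882852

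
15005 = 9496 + 5509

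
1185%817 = 368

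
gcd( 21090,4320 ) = 30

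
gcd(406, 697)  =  1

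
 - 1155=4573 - 5728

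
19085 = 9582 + 9503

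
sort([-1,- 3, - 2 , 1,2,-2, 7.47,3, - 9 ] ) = [ - 9, - 3,  -  2, - 2, - 1,1,2, 3,7.47]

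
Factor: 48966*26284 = 1287022344 = 2^3*3^1*6571^1 * 8161^1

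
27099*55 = 1490445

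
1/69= 1/69 = 0.01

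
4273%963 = 421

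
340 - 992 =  - 652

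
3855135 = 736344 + 3118791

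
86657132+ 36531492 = 123188624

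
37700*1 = 37700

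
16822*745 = 12532390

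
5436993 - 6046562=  - 609569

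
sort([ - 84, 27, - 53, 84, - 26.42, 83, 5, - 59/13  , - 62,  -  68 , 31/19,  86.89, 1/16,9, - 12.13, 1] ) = [ - 84, - 68, - 62, - 53, - 26.42 ,-12.13,-59/13,1/16, 1, 31/19, 5, 9, 27, 83 , 84, 86.89]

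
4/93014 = 2/46507 = 0.00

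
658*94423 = 62130334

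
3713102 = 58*64019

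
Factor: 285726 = 2^1*3^1*7^1*6803^1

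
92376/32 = 11547/4 = 2886.75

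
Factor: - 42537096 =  - 2^3*3^3*7^2*4019^1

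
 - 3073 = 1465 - 4538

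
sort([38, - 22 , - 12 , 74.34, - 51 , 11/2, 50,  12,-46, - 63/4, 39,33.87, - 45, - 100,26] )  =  [ - 100, - 51, - 46, - 45,-22, - 63/4, - 12 , 11/2 , 12, 26,33.87,38,39,50, 74.34] 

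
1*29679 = 29679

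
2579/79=32 + 51/79 = 32.65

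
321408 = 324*992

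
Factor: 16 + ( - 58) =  - 2^1*3^1*7^1 = - 42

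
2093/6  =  348 + 5/6 = 348.83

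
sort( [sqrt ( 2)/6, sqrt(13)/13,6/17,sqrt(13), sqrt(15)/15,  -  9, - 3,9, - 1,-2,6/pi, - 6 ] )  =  [ - 9, - 6,-3, - 2,  -  1,sqrt(2)/6,sqrt(15 ) /15,sqrt(13) /13,6/17,6/pi,sqrt(13) , 9] 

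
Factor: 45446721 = 3^1*15148907^1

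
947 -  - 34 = 981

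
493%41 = 1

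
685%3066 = 685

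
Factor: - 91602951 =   -  3^1 * 11^1 * 23^1*120689^1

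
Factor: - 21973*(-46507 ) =7^1*43^1*73^1*  46507^1 = 1021898311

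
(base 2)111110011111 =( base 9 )5433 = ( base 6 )30303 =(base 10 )3999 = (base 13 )1a88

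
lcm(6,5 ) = 30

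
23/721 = 23/721 = 0.03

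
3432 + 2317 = 5749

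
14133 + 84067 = 98200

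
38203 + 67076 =105279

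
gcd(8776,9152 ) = 8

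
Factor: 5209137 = 3^3  *  192931^1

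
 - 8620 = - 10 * 862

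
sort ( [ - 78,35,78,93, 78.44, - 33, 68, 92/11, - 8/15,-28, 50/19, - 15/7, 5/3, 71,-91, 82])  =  [ - 91,-78, - 33, - 28, - 15/7, - 8/15,5/3,50/19,92/11, 35,  68, 71,78, 78.44, 82,93]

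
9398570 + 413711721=423110291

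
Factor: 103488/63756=2^4*3^( - 1)*7^1*23^( - 1) = 112/69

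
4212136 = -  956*(-4406)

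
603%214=175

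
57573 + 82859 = 140432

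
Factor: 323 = 17^1 * 19^1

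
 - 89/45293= - 89/45293 = - 0.00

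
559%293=266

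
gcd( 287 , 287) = 287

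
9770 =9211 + 559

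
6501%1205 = 476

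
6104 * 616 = 3760064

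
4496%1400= 296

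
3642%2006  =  1636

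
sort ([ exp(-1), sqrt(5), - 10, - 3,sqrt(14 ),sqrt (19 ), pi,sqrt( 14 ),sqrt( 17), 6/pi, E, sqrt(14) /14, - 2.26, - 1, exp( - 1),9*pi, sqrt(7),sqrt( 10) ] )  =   [ - 10, -3 ,-2.26, - 1, sqrt(14 )/14, exp( - 1 ),exp(-1 ), 6/pi, sqrt(  5), sqrt(7 ), E,pi, sqrt( 10 ), sqrt ( 14 ), sqrt(14), sqrt( 17), sqrt ( 19 ), 9*pi] 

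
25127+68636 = 93763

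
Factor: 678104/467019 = 96872/66717 = 2^3 * 3^(  -  3)*7^( - 1)*353^(  -  1)*12109^1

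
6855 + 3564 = 10419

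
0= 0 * 53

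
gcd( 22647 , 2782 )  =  1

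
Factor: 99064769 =99064769^1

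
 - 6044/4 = -1511 = -1511.00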